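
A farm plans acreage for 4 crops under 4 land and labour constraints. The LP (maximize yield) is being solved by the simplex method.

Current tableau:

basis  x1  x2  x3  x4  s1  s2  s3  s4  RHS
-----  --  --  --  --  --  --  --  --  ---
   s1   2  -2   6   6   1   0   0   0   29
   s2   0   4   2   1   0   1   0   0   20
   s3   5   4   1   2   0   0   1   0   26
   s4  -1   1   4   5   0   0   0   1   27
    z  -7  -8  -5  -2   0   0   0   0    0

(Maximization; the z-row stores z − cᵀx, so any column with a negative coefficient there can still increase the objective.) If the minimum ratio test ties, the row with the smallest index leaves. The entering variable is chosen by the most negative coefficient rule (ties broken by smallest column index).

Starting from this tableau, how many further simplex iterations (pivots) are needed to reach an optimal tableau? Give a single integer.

3

pivot: x2 in, s2 out → z = 40
pivot: x1 in, s3 out → z = 242/5
pivot: x3 in, s1 out → z = 2230/37
No improving column remains; optimal.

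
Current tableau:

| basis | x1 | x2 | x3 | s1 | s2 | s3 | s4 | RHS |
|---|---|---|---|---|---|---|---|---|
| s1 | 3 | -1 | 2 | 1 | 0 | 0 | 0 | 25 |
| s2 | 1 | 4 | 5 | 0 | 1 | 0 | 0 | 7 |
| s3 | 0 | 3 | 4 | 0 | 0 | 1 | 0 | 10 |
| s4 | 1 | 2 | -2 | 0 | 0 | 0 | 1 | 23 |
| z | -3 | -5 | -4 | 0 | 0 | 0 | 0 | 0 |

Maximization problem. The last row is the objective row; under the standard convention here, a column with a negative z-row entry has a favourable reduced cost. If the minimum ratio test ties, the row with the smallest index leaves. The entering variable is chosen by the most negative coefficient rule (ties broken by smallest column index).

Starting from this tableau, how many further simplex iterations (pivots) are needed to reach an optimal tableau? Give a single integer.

2

pivot: x2 in, s2 out → z = 35/4
pivot: x1 in, x2 out → z = 21
No improving column remains; optimal.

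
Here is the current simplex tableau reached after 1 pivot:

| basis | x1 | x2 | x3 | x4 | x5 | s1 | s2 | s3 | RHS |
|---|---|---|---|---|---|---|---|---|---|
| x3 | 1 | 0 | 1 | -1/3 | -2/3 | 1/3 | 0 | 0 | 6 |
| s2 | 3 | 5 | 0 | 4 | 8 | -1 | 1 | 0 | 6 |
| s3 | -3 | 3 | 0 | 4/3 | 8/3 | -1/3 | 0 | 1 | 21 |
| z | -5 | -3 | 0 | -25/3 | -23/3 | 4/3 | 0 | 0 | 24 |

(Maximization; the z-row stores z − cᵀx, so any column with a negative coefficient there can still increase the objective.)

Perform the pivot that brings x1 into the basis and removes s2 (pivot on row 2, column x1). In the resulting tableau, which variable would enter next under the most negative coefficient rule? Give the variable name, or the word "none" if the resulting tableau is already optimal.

x4

Pivot element 3. New z-row = old z-row − (-5)·(row 2/3).
Updated z-row coefficients: x1: 0, x2: 16/3, x3: 0, x4: -5/3, x5: 17/3, s1: -1/3, s2: 5/3, s3: 0.
The most negative is -5/3 in column x4, so x4 would enter next.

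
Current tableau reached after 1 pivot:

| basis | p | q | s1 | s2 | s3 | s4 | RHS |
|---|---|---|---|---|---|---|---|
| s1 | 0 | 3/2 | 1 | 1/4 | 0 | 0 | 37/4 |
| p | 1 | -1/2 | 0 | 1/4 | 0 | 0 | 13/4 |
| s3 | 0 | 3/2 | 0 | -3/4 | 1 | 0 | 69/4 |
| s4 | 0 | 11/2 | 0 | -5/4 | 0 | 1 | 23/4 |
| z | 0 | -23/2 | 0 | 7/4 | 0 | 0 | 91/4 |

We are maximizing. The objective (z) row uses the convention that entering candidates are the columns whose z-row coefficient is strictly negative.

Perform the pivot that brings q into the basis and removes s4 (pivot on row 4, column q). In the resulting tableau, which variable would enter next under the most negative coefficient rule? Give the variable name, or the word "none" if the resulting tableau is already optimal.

Pivot element 11/2. New z-row = old z-row − (-23/2)·(row 4/(11/2)).
Updated z-row coefficients: p: 0, q: 0, s1: 0, s2: -19/22, s3: 0, s4: 23/11.
The most negative is -19/22 in column s2, so s2 would enter next.

s2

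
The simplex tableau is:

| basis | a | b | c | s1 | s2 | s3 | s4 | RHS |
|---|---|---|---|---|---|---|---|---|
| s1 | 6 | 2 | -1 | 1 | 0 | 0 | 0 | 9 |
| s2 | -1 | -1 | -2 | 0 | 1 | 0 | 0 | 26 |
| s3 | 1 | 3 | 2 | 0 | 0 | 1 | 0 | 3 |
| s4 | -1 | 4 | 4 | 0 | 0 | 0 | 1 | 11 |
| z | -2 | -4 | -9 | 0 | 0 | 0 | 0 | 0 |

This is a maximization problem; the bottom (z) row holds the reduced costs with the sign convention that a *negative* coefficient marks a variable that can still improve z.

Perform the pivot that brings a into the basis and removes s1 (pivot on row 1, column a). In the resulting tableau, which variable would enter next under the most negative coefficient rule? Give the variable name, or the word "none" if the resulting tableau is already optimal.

c

Pivot element 6. New z-row = old z-row − (-2)·(row 1/6).
Updated z-row coefficients: a: 0, b: -10/3, c: -28/3, s1: 1/3, s2: 0, s3: 0, s4: 0.
The most negative is -28/3 in column c, so c would enter next.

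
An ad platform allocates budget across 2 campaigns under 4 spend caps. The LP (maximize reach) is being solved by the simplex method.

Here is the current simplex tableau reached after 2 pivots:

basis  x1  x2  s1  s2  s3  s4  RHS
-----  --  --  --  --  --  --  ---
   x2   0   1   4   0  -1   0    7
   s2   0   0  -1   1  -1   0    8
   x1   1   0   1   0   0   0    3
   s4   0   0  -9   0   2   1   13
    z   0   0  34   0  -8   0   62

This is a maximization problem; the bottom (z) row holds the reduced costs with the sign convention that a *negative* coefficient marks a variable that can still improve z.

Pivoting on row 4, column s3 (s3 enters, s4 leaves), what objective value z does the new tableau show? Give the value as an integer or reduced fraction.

Minimum ratio for s3: 13/2 = 13/2.
z changes by −(z-row coeff of s3)·ratio = −(-8)·(13/2) = 52.
New z = 62 + 52 = 114.

114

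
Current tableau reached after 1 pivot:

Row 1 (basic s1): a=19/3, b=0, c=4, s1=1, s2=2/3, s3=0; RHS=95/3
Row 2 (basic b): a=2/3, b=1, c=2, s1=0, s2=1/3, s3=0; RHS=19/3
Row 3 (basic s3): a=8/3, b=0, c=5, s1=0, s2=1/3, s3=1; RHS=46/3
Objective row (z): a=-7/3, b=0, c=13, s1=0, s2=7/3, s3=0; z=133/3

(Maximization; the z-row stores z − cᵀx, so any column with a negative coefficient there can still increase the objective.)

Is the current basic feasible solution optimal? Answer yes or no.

no

Column a has objective-row coefficient -7/3, which is negative; an improving pivot exists, so not yet optimal.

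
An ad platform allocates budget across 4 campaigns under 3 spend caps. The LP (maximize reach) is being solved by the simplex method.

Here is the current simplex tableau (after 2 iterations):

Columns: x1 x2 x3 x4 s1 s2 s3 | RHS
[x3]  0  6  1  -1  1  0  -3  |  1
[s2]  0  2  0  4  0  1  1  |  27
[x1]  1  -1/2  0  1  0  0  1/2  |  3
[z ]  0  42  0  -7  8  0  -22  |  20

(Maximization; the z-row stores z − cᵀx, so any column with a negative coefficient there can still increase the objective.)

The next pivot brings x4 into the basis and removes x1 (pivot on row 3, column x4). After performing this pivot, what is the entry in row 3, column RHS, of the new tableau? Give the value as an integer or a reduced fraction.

3

Pivot element is row 3, column x4: 1.
Normalize row 3: new (row 3, RHS) = 3/1 = 3.
Row 3 is the pivot row, so the entry is 3.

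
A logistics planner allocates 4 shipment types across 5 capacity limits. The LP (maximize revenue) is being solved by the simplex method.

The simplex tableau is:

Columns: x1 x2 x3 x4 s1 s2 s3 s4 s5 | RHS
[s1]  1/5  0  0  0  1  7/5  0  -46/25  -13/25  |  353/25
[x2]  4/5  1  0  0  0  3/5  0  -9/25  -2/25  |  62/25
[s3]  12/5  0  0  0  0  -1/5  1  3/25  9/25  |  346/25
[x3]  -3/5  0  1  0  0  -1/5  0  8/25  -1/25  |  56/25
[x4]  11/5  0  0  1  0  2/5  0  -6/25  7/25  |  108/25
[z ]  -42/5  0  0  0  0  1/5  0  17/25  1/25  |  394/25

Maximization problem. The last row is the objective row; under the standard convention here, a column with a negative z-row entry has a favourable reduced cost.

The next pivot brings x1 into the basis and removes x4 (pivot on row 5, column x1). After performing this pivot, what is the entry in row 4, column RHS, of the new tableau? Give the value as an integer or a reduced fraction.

Pivot element is row 5, column x1: 11/5.
Normalize row 5: new (row 5, RHS) = (108/25)/(11/5) = 108/55.
row 4 ← row 4 − (-3/5)·(new row 5): 56/25 − (-3/5)·(108/55) = 188/55.

188/55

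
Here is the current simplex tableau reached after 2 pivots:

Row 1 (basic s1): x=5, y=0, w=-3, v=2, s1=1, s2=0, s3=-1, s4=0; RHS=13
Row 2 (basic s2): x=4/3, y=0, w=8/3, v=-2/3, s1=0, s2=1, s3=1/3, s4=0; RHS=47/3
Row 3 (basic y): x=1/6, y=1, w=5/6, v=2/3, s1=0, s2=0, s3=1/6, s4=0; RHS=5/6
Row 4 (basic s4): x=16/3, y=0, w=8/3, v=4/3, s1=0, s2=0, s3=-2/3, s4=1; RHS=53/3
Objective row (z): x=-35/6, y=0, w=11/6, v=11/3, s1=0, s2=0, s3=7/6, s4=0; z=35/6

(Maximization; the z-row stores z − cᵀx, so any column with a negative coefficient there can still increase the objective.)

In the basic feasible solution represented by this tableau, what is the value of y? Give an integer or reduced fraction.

5/6

y is basic (row 3); its value is the RHS of that row: 5/6.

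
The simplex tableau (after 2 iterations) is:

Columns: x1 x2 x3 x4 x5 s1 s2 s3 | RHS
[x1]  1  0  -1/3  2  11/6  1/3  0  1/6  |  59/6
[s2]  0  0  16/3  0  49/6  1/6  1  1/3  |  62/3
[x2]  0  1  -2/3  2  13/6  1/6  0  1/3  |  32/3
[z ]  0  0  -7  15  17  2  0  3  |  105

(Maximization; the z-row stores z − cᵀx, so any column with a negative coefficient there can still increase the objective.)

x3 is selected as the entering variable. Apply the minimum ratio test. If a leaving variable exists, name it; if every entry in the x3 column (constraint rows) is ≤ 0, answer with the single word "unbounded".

s2

Ratios: row 1 (x1): entry -1/3 ≤ 0, skip; row 2 (s2): (62/3)/(16/3) = 31/8; row 3 (x2): entry -2/3 ≤ 0, skip.
Minimum ratio is in the s2 row, so s2 leaves.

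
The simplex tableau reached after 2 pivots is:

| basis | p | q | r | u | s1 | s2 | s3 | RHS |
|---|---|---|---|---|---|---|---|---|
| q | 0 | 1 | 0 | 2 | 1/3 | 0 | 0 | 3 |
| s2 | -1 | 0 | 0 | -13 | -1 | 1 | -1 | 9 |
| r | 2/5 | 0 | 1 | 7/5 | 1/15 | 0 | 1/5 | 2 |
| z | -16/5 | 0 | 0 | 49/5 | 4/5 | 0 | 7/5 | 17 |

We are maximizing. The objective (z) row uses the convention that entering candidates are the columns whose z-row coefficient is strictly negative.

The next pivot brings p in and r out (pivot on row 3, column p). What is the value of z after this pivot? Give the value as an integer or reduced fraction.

33

Minimum ratio for p: 2/(2/5) = 5.
z changes by −(z-row coeff of p)·ratio = −(-16/5)·5 = 16.
New z = 17 + 16 = 33.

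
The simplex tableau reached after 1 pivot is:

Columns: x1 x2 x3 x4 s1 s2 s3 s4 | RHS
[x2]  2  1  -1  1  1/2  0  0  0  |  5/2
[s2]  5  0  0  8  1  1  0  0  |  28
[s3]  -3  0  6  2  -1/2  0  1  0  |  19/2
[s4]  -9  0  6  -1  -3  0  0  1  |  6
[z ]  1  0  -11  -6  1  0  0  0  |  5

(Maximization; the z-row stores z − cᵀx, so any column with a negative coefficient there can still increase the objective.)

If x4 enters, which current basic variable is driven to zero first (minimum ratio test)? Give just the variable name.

x2

Ratios: row 1 (x2): (5/2)/1 = 5/2; row 2 (s2): 28/8 = 7/2; row 3 (s3): (19/2)/2 = 19/4; row 4 (s4): entry -1 ≤ 0, skip.
Minimum ratio 5/2 is in the x2 row, so x2 leaves.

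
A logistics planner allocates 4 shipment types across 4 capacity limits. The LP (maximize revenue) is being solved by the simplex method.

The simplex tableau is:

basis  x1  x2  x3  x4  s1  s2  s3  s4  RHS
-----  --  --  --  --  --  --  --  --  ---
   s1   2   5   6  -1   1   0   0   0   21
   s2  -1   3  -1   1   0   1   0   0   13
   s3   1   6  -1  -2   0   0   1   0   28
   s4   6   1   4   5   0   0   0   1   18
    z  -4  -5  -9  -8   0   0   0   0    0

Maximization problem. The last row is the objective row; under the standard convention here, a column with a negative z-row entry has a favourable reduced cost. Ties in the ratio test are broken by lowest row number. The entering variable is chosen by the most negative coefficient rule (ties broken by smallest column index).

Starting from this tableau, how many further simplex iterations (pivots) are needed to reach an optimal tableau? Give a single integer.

3

pivot: x3 in, s1 out → z = 63/2
pivot: x4 in, s4 out → z = 1299/34
pivot: x2 in, s2 out → z = 6189/142
No improving column remains; optimal.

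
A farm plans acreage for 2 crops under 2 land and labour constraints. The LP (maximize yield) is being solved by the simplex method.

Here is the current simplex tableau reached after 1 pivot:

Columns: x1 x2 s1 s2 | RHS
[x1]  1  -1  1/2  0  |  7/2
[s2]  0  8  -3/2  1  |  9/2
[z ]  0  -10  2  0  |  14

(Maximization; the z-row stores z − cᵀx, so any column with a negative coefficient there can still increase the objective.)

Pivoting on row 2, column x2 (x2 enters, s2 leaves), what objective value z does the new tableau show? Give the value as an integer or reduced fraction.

Minimum ratio for x2: (9/2)/8 = 9/16.
z changes by −(z-row coeff of x2)·ratio = −(-10)·(9/16) = 45/8.
New z = 14 + (45/8) = 157/8.

157/8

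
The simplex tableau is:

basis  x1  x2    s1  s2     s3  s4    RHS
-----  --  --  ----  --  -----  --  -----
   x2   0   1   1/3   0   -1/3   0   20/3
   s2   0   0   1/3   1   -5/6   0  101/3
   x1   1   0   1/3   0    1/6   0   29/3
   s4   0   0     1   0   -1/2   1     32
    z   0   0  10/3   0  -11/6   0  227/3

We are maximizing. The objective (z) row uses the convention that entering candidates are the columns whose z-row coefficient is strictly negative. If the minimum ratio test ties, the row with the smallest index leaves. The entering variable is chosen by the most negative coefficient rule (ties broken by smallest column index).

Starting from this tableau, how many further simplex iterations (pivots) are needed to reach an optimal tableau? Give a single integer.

1

pivot: s3 in, x1 out → z = 182
No improving column remains; optimal.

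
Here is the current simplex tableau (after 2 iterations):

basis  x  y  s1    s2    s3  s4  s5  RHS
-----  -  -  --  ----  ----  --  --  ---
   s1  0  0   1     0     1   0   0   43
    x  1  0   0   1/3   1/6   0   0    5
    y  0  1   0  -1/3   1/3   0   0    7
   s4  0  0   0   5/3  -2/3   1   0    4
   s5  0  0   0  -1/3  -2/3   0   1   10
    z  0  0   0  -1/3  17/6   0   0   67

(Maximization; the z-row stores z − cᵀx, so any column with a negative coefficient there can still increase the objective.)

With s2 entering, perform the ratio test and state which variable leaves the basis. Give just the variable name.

s4

Ratios: row 1 (s1): entry 0 ≤ 0, skip; row 2 (x): 5/(1/3) = 15; row 3 (y): entry -1/3 ≤ 0, skip; row 4 (s4): 4/(5/3) = 12/5; row 5 (s5): entry -1/3 ≤ 0, skip.
Minimum ratio 12/5 is in the s4 row, so s4 leaves.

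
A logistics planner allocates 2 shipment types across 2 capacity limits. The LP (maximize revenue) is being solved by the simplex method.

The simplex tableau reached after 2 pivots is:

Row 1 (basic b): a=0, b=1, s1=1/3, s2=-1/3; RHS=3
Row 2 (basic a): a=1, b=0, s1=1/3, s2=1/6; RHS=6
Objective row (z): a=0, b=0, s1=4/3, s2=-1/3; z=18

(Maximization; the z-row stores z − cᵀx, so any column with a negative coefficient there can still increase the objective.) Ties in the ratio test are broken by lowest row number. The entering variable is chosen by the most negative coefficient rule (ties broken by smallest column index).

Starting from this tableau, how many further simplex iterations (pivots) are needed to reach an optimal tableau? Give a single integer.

pivot: s2 in, a out → z = 30
No improving column remains; optimal.

1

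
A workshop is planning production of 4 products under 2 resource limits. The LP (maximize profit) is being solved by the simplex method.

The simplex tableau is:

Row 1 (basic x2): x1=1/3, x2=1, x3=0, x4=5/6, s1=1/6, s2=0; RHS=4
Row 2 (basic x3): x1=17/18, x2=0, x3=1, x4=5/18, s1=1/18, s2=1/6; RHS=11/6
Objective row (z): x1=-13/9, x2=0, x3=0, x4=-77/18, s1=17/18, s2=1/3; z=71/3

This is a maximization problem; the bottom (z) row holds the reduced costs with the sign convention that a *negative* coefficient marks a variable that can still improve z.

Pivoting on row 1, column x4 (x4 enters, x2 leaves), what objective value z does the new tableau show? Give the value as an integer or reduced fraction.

221/5

Minimum ratio for x4: 4/(5/6) = 24/5.
z changes by −(z-row coeff of x4)·ratio = −(-77/18)·(24/5) = 308/15.
New z = 71/3 + (308/15) = 221/5.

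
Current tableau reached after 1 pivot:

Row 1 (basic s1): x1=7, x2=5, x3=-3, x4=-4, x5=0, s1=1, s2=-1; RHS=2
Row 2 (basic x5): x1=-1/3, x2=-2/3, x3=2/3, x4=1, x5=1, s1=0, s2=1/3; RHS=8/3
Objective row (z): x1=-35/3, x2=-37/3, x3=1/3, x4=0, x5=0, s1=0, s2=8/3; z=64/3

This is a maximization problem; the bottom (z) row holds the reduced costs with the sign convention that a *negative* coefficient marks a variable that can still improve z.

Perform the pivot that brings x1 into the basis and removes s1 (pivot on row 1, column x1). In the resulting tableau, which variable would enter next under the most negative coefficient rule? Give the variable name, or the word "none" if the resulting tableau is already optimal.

x4

Pivot element 7. New z-row = old z-row − (-35/3)·(row 1/7).
Updated z-row coefficients: x1: 0, x2: -4, x3: -14/3, x4: -20/3, x5: 0, s1: 5/3, s2: 1.
The most negative is -20/3 in column x4, so x4 would enter next.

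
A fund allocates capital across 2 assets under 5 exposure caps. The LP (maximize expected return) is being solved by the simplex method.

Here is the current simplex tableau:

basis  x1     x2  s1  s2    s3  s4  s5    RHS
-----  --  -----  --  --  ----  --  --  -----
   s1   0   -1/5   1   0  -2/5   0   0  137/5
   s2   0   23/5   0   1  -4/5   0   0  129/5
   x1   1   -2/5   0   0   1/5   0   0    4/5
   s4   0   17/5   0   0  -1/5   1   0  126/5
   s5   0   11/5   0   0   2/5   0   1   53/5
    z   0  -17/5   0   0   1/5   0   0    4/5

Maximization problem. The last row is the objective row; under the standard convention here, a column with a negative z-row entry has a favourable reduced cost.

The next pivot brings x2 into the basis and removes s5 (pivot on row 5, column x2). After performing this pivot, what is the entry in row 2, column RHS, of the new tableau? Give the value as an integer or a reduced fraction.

Pivot element is row 5, column x2: 11/5.
Normalize row 5: new (row 5, RHS) = (53/5)/(11/5) = 53/11.
row 2 ← row 2 − (23/5)·(new row 5): 129/5 − (23/5)·(53/11) = 40/11.

40/11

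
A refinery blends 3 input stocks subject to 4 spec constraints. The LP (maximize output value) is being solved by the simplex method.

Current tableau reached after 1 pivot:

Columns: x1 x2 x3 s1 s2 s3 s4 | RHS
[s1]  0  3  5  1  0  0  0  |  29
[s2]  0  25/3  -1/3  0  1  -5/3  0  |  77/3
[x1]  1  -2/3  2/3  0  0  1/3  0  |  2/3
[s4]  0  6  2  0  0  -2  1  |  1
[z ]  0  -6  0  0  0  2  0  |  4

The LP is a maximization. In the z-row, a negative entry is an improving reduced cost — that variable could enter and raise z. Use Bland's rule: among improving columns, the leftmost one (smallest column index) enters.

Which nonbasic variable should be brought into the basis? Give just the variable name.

Objective-row coefficients: x1: 0, x2: -6, x3: 0, s1: 0, s2: 0, s3: 2, s4: 0.
Improving columns: x2. Bland's rule picks the smallest column index → x2.

x2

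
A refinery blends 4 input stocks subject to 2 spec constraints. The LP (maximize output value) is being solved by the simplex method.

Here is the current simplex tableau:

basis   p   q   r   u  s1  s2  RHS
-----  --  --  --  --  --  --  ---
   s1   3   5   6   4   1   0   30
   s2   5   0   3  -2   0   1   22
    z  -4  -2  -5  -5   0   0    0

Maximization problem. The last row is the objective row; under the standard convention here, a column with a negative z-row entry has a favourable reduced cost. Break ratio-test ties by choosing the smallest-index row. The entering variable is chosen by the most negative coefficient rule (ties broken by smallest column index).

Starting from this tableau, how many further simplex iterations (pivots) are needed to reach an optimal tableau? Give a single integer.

3

pivot: r in, s1 out → z = 25
pivot: u in, r out → z = 75/2
pivot: p in, s2 out → z = 506/13
No improving column remains; optimal.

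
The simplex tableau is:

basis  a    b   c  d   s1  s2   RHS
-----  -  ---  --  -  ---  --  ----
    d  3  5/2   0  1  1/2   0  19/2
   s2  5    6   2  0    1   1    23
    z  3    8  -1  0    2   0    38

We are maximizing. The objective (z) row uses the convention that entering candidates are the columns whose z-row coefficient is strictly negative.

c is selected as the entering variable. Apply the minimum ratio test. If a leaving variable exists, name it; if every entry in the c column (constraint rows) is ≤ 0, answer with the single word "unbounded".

Ratios: row 1 (d): entry 0 ≤ 0, skip; row 2 (s2): 23/2 = 23/2.
Minimum ratio is in the s2 row, so s2 leaves.

s2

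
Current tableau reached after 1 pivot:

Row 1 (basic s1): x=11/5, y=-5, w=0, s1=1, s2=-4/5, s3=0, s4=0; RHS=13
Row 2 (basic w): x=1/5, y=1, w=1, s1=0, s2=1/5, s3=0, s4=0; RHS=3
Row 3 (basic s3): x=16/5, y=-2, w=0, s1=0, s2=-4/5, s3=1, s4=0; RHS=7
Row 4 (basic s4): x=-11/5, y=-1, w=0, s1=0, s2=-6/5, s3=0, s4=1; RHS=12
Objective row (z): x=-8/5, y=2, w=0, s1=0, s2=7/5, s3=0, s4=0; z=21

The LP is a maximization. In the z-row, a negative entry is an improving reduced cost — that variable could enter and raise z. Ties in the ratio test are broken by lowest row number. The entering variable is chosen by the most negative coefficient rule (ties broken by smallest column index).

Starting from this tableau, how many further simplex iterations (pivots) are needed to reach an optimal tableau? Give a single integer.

pivot: x in, s3 out → z = 49/2
No improving column remains; optimal.

1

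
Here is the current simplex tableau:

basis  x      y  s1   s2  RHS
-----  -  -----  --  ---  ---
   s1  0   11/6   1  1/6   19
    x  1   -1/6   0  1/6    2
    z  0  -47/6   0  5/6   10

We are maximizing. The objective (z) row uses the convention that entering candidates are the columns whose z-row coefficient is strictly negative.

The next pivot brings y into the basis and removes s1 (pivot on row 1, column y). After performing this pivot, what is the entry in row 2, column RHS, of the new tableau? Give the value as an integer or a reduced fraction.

41/11

Pivot element is row 1, column y: 11/6.
Normalize row 1: new (row 1, RHS) = 19/(11/6) = 114/11.
row 2 ← row 2 − (-1/6)·(new row 1): 2 − (-1/6)·(114/11) = 41/11.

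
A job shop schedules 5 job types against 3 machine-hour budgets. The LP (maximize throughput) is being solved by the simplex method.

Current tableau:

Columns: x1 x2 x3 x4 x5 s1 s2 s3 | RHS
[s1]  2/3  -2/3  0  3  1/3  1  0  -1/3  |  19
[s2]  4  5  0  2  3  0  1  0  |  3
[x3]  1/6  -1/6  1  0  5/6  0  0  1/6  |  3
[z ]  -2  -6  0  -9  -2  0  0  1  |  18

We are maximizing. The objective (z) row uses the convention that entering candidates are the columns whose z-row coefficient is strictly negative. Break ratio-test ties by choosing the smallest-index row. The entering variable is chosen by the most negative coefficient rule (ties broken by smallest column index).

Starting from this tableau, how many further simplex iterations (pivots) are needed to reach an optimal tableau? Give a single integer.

1

pivot: x4 in, s2 out → z = 63/2
No improving column remains; optimal.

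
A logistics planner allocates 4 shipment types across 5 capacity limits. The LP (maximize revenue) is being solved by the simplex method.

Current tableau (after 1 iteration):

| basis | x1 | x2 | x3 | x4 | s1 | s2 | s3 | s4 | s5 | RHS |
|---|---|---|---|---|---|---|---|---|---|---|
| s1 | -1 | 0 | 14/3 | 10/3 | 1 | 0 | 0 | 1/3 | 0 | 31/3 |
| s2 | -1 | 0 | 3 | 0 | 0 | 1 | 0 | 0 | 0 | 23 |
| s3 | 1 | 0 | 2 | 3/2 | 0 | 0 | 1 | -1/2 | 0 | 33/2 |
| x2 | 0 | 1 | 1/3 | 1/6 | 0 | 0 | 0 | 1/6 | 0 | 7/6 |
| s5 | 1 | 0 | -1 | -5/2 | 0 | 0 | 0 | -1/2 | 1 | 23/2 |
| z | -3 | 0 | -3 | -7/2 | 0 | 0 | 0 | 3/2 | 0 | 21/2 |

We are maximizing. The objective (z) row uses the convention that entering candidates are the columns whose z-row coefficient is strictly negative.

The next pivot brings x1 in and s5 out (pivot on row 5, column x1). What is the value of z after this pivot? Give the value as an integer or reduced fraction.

45

Minimum ratio for x1: (23/2)/1 = 23/2.
z changes by −(z-row coeff of x1)·ratio = −(-3)·(23/2) = 69/2.
New z = 21/2 + (69/2) = 45.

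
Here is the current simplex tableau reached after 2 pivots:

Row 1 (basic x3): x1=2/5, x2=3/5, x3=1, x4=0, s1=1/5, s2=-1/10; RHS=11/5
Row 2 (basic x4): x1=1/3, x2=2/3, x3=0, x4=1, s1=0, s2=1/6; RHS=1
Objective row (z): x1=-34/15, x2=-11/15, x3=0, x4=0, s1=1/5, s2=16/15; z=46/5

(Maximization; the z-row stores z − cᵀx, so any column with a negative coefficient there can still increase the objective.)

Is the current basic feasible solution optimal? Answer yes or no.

Column x1 has objective-row coefficient -34/15, which is negative; an improving pivot exists, so not yet optimal.

no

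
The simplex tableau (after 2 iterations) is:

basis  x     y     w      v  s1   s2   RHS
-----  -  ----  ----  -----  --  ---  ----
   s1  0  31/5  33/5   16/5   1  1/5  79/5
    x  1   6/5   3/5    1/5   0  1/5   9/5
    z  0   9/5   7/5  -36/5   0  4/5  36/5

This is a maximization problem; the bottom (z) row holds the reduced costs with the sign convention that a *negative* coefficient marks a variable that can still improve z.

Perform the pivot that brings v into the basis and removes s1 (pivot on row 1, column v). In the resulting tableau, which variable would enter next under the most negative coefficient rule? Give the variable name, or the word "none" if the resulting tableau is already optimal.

none

Pivot element 16/5. New z-row = old z-row − (-36/5)·(row 1/(16/5)).
Updated z-row coefficients: x: 0, y: 63/4, w: 65/4, v: 0, s1: 9/4, s2: 5/4.
No coefficient is strictly negative; the tableau after this pivot is optimal.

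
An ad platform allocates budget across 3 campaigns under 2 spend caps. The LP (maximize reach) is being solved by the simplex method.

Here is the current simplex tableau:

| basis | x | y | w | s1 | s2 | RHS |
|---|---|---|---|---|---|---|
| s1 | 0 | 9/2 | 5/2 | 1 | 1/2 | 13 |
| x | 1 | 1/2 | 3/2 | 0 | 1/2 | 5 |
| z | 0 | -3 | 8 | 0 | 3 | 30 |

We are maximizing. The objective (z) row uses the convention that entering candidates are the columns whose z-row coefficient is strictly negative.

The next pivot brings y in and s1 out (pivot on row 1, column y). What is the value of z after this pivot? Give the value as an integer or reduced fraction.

Minimum ratio for y: 13/(9/2) = 26/9.
z changes by −(z-row coeff of y)·ratio = −(-3)·(26/9) = 26/3.
New z = 30 + (26/3) = 116/3.

116/3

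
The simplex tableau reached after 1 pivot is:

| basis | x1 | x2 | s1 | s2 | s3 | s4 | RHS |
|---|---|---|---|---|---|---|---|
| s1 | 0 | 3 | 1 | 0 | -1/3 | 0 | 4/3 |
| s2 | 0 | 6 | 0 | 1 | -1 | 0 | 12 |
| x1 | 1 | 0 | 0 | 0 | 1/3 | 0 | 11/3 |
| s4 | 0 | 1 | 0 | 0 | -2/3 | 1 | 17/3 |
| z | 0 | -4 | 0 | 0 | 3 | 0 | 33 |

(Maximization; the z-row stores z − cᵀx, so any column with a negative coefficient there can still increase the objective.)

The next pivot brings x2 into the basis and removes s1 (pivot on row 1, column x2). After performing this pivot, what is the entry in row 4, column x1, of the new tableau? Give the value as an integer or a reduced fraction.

Pivot element is row 1, column x2: 3.
Normalize row 1: new (row 1, x1) = 0/3 = 0.
row 4 ← row 4 − 1·(new row 1): 0 − 1·0 = 0.

0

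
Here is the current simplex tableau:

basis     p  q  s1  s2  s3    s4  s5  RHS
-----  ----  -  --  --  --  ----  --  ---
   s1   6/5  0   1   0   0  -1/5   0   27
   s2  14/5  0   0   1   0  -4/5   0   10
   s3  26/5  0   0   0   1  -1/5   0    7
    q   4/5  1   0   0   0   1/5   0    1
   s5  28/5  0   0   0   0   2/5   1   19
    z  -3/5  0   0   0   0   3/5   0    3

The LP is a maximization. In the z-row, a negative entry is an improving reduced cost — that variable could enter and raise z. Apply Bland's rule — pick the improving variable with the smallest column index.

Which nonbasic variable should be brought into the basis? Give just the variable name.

Objective-row coefficients: p: -3/5, q: 0, s1: 0, s2: 0, s3: 0, s4: 3/5, s5: 0.
Improving columns: p. Bland's rule picks the smallest column index → p.

p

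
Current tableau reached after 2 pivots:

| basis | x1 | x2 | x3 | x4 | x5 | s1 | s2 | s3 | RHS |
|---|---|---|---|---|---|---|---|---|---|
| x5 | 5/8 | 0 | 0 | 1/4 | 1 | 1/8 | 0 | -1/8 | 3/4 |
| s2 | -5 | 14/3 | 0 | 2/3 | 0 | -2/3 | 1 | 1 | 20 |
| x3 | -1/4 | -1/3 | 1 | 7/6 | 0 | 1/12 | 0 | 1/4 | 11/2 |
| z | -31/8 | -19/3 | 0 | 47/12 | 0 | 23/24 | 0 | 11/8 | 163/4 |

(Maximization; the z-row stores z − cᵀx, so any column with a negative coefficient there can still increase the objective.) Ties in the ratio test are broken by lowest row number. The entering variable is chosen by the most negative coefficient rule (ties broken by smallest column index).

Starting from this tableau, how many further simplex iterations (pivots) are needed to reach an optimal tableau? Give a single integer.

2

pivot: x2 in, s2 out → z = 1901/28
pivot: x1 in, x5 out → z = 2824/35
No improving column remains; optimal.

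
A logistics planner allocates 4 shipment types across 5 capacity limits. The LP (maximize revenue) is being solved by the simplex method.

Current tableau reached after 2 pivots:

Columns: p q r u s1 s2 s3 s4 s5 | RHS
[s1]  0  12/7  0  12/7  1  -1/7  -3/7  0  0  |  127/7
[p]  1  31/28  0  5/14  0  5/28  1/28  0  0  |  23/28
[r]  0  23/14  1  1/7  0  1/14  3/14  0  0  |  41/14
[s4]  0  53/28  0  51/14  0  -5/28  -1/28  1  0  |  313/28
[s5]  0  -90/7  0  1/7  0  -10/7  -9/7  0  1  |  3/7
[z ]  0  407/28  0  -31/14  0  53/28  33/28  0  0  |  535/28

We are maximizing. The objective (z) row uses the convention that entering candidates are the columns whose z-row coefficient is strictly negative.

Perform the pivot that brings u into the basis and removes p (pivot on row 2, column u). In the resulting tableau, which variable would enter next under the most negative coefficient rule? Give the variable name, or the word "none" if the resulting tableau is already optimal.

Pivot element 5/14. New z-row = old z-row − (-31/14)·(row 2/(5/14)).
Updated z-row coefficients: p: 31/5, q: 107/5, r: 0, u: 0, s1: 0, s2: 3, s3: 7/5, s4: 0, s5: 0.
No coefficient is strictly negative; the tableau after this pivot is optimal.

none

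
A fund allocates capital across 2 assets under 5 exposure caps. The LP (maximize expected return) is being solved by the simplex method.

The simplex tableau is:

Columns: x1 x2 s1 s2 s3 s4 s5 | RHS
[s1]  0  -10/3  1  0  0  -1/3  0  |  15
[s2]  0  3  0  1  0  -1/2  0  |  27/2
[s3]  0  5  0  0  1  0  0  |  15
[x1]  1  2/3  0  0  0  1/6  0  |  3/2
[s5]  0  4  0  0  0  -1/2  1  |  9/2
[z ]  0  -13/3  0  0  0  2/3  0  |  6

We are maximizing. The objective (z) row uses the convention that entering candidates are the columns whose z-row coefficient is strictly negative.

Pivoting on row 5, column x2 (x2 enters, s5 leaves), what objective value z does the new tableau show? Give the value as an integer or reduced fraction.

Minimum ratio for x2: (9/2)/4 = 9/8.
z changes by −(z-row coeff of x2)·ratio = −(-13/3)·(9/8) = 39/8.
New z = 6 + (39/8) = 87/8.

87/8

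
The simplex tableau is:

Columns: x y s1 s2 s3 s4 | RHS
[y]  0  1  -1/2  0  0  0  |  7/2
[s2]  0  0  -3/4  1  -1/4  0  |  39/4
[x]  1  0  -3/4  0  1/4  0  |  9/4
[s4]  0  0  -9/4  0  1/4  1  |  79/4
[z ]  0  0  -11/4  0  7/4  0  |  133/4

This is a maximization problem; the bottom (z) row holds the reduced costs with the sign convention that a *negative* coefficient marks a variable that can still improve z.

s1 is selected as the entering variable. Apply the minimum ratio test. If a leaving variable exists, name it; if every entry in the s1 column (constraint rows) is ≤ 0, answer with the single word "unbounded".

unbounded

s1-column entries: row 1: -1/2, row 2: -3/4, row 3: -3/4, row 4: -9/4. All ≤ 0, so s1 can increase without bound; the LP is unbounded in this direction.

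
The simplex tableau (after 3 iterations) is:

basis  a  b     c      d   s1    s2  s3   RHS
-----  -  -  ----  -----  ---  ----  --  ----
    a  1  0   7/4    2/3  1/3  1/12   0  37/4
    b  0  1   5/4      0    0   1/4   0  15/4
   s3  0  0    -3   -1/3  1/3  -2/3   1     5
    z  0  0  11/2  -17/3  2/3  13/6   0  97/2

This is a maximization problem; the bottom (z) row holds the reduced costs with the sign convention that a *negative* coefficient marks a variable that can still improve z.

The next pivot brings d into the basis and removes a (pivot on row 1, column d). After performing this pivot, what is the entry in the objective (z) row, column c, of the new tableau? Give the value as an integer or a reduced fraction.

Pivot element is row 1, column d: 2/3.
Normalize row 1: new (row 1, c) = (7/4)/(2/3) = 21/8.
z-row ← z-row − (-17/3)·(new row 1): 11/2 − (-17/3)·(21/8) = 163/8.

163/8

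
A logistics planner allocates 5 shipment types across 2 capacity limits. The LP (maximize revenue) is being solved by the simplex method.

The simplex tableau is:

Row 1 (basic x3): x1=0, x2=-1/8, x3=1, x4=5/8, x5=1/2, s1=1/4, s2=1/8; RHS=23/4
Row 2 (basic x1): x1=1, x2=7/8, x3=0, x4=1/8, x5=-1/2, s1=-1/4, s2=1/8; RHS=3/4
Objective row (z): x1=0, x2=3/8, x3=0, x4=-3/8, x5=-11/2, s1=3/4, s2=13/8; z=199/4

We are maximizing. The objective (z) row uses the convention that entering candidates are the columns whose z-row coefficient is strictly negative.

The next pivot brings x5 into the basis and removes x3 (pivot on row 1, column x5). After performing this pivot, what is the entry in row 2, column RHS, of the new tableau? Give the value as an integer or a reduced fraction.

13/2

Pivot element is row 1, column x5: 1/2.
Normalize row 1: new (row 1, RHS) = (23/4)/(1/2) = 23/2.
row 2 ← row 2 − (-1/2)·(new row 1): 3/4 − (-1/2)·(23/2) = 13/2.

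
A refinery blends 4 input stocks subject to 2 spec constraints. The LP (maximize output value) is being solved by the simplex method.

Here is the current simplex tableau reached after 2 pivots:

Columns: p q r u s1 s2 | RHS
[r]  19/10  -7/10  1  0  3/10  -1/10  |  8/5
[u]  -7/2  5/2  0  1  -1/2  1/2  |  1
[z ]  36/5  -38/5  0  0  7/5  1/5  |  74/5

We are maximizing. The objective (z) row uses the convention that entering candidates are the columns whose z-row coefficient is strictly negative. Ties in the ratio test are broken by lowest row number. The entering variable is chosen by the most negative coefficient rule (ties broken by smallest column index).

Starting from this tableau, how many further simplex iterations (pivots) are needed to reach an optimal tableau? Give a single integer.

pivot: q in, u out → z = 446/25
pivot: p in, r out → z = 572/23
No improving column remains; optimal.

2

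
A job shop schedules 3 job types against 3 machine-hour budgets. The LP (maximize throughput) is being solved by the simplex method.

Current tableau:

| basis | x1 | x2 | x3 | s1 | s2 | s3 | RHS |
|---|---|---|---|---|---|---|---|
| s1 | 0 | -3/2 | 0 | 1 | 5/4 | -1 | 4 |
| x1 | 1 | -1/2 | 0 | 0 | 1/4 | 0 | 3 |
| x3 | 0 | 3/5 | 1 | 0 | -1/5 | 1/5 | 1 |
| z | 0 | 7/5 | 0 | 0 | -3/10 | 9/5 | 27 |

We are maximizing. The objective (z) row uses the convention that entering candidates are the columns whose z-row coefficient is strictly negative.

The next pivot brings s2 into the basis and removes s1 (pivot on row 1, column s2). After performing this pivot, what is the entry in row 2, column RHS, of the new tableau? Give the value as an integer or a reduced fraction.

11/5

Pivot element is row 1, column s2: 5/4.
Normalize row 1: new (row 1, RHS) = 4/(5/4) = 16/5.
row 2 ← row 2 − (1/4)·(new row 1): 3 − (1/4)·(16/5) = 11/5.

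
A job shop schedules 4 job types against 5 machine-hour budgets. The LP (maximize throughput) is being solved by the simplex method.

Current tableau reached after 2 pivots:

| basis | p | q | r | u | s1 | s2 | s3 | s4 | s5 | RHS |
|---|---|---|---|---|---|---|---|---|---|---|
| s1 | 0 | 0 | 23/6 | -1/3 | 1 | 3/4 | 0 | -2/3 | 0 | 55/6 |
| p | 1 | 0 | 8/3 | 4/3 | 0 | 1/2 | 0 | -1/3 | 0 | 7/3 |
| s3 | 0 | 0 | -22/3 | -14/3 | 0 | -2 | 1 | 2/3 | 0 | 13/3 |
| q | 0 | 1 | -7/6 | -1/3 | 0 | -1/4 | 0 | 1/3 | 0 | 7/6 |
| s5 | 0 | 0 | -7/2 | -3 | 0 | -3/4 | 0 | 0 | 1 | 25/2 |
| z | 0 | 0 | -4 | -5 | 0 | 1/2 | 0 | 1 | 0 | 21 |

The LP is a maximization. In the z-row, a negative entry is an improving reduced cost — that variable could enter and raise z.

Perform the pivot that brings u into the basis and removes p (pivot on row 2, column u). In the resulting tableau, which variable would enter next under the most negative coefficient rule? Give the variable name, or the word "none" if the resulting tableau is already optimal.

s4

Pivot element 4/3. New z-row = old z-row − (-5)·(row 2/(4/3)).
Updated z-row coefficients: p: 15/4, q: 0, r: 6, u: 0, s1: 0, s2: 19/8, s3: 0, s4: -1/4, s5: 0.
The most negative is -1/4 in column s4, so s4 would enter next.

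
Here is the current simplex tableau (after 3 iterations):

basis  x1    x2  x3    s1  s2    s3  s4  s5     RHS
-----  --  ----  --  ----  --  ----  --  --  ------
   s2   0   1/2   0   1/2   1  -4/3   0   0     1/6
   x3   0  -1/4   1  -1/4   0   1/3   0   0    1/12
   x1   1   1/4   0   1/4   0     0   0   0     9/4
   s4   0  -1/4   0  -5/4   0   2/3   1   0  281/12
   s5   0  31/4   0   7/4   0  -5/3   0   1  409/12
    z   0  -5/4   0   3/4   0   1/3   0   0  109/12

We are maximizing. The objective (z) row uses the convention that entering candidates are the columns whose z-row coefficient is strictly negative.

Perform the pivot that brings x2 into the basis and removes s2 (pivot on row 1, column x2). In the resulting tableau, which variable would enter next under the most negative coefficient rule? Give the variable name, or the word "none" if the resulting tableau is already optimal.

Pivot element 1/2. New z-row = old z-row − (-5/4)·(row 1/(1/2)).
Updated z-row coefficients: x1: 0, x2: 0, x3: 0, s1: 2, s2: 5/2, s3: -3, s4: 0, s5: 0.
The most negative is -3 in column s3, so s3 would enter next.

s3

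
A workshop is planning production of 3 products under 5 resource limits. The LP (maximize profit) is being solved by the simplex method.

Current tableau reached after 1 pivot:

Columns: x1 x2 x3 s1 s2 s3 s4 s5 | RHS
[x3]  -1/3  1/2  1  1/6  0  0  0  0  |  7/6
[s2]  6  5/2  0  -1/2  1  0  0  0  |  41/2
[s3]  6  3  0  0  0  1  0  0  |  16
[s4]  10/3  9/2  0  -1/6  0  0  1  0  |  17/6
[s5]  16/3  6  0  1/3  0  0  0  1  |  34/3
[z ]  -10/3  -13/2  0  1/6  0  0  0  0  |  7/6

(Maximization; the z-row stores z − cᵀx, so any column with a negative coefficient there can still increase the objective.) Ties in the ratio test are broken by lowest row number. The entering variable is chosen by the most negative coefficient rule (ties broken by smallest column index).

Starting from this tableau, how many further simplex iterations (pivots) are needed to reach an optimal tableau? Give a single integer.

pivot: x2 in, s4 out → z = 142/27
pivot: s1 in, x3 out → z = 28/5
No improving column remains; optimal.

2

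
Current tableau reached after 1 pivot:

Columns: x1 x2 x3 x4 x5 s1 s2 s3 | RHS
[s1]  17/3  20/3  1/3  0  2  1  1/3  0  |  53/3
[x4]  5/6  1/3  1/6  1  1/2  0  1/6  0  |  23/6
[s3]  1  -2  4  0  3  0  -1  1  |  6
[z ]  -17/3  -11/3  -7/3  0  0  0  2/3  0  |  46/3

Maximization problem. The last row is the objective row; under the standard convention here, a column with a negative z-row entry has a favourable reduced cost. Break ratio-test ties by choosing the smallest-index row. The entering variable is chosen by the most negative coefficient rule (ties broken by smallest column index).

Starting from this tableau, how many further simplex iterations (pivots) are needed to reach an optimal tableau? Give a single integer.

2

pivot: x1 in, s1 out → z = 33
pivot: x3 in, s3 out → z = 2309/67
No improving column remains; optimal.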